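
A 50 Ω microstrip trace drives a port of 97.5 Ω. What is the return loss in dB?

Γ = (97.5 − 50)/(97.5 + 50) = 0.322
RL = −20·log₁₀|Γ| = −20·log₁₀(0.322)

RL ≈ 9.84 dB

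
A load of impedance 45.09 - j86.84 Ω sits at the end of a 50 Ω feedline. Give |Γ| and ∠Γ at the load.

Γ ≈ 0.675 ∠ -50.8°

Γ = (Z_L − Z_0)/(Z_L + Z_0) = (-4.91 − j86.84)/(95.09 − j86.84)
|Γ| = 87/129 = 0.675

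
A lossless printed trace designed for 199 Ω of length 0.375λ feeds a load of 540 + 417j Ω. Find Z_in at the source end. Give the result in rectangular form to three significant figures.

Z_in ≈ 63.7 + j126 Ω

βl = 2π × 0.375 = 135°
tan(βl) = tan(135°) = -1
Z_in = Z_0·(Z_L + jZ_0·tanβl)/(Z_0 + jZ_L·tanβl)
     = 199·(540 + j218)/(616 − j540)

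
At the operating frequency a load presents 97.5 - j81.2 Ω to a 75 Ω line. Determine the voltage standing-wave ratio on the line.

VSWR ≈ 2.58

Γ = (Z_L − Z_0)/(Z_L + Z_0) = (22.5 − j81.2)/(172.5 − j81.2)
|Γ| = 84.3/191 = 0.442
VSWR = (1 + |Γ|)/(1 − |Γ|) = 1.44/0.558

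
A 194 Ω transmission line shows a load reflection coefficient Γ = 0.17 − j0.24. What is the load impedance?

Z_L = Z_0·(1 + Γ)/(1 − Γ) = 194·(1.17 − j0.24)/(0.83 + j0.24)

Z_L ≈ 237 − j125 Ω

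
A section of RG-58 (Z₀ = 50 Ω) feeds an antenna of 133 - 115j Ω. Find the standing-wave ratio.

VSWR ≈ 4.82

Γ = (Z_L − Z_0)/(Z_L + Z_0) = (83 − j115)/(183 − j115)
|Γ| = 142/216 = 0.656
VSWR = (1 + |Γ|)/(1 − |Γ|) = 1.66/0.344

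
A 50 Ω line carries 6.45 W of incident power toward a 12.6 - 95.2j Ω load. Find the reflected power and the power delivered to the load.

P_reflected ≈ 5.2 W; P_delivered ≈ 1.25 W

|Γ| = |(-37.4 − j95.2)/(62.6 − j95.2)| = 0.898
|Γ|² = 0.806
P_refl = |Γ|²·P_inc = 5.2 W, P_del = (1 − |Γ|²)·P_inc = 1.25 W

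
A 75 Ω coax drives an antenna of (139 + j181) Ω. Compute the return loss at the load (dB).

RL ≈ 3.29 dB

Γ = (64 + j181)/(214 + j181), |Γ| = 0.685
RL = −20·log₁₀|Γ| = −20·log₁₀(0.685)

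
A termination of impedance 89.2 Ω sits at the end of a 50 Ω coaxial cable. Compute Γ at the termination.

Γ = 0.282

Γ = (Z_L − Z_0)/(Z_L + Z_0) = (89.2 − 50)/(89.2 + 50) = 39.2/139.2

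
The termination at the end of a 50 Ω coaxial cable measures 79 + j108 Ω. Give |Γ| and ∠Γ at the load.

Γ ≈ 0.665 ∠ 35°

Γ = (Z_L − Z_0)/(Z_L + Z_0) = (29 + j108)/(129 + j108)
|Γ| = 112/168 = 0.665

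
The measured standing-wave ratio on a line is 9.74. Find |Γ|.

|Γ| ≈ 0.814

|Γ| = (S − 1)/(S + 1) = (9.74 − 1)/(9.74 + 1) = 8.74/10.7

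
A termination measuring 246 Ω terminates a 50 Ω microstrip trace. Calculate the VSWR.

VSWR ≈ 4.92

Γ = (246 − 50)/(246 + 50) = 0.662
VSWR = (1 + 0.662)/(1 − 0.662)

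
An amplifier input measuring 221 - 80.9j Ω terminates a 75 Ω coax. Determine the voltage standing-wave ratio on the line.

Γ = (Z_L − Z_0)/(Z_L + Z_0) = (146 − j80.9)/(296 − j80.9)
|Γ| = 167/307 = 0.544
VSWR = (1 + |Γ|)/(1 − |Γ|) = 1.54/0.456

VSWR ≈ 3.39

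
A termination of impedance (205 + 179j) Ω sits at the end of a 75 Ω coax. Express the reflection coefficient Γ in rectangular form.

Γ ≈ 0.62 + j0.243

Γ = (Z_L − Z_0)/(Z_L + Z_0) = (130 + j179)/(280 + j179)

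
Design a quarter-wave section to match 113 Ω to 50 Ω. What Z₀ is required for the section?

Z_qwt = √(Z_0·R_L) = √(50 × 113) = √5650

Z_qwt ≈ 75.2 Ω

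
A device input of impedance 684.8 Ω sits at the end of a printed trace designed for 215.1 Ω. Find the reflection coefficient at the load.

Γ = 0.522

Γ = (Z_L − Z_0)/(Z_L + Z_0) = (684.8 − 215.1)/(684.8 + 215.1) = 469.7/899.9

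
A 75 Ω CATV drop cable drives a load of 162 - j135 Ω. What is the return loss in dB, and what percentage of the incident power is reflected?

RL ≈ 4.6 dB; 34.7% of incident power reflected

Γ = (87 − j135)/(237 − j135), |Γ| = 0.589
RL = −20·log₁₀(0.589) = 4.6 dB
P_refl/P_inc = |Γ|² = 0.347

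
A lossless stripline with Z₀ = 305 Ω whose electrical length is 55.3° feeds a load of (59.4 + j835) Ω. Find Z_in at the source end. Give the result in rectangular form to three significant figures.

Z_in ≈ 20.8 − j430 Ω

tan(βl) = tan(55.3°) = 1.44
Z_in = Z_0·(Z_L + jZ_0·tanβl)/(Z_0 + jZ_L·tanβl)
     = 305·(59.4 + j1280)/(-901 + j85.8)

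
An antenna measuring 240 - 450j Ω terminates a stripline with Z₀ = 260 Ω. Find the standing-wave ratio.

VSWR ≈ 5.05

Γ = (Z_L − Z_0)/(Z_L + Z_0) = (-20 − j450)/(500 − j450)
|Γ| = 450/673 = 0.67
VSWR = (1 + |Γ|)/(1 − |Γ|) = 1.67/0.33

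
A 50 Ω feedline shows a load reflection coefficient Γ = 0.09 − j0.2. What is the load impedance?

Z_L ≈ 54.8 − j23 Ω

Z_L = Z_0·(1 + Γ)/(1 − Γ) = 50·(1.09 − j0.2)/(0.91 + j0.2)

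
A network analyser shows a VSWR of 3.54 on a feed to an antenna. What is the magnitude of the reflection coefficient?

|Γ| = (S − 1)/(S + 1) = (3.54 − 1)/(3.54 + 1) = 2.54/4.54

|Γ| ≈ 0.559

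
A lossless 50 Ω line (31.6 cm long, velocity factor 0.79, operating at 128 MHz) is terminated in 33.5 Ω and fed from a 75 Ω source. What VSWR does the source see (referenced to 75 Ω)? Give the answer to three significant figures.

λ = v/f = 0.79·c / 128 MHz = 1.85 m
βl = 2π·l/λ = 2π × 0.171 = 61.4°
tan(βl) = 1.84
Z_in = Z_0·(Z_L + jZ_0·tanβl)/(Z_0 + jZ_L·tanβl) = 58.3 + j20.1 Ω
Γ_s = (Z_in − Z_s)/(Z_in + Z_s) = (-16.7 + j20.1)/(133 + j20.1), |Γ_s| = 0.194
VSWR = (1 + |Γ_s|)/(1 − |Γ_s|)

VSWR ≈ 1.48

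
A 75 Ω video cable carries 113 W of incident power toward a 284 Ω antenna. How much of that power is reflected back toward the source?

Γ = (284 − 75)/(284 + 75) = 0.582
|Γ|² = 0.339
P_refl = |Γ|²·P_inc = 38.3 W, P_del = (1 − |Γ|²)·P_inc = 74.7 W

P_reflected ≈ 38.3 W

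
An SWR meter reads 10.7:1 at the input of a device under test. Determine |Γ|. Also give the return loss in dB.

|Γ| ≈ 0.829; return loss ≈ 1.63 dB

|Γ| = (S − 1)/(S + 1) = (10.7 − 1)/(10.7 + 1) = 9.7/11.7
RL = −20·log₁₀|Γ| = −20·log₁₀(0.829)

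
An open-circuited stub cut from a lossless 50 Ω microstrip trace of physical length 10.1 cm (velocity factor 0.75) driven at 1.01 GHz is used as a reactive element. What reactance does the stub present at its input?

X_in ≈ 166 Ω (inductive)

λ = v/f = 0.75·c / 1.01 GHz = 0.223 m
βl = 2π·l/λ = 2π × 0.453 = 163°
tan(βl) = -0.302
For an open-circuited stub, Z_in = −jZ_0·cot(βl) = −jZ_0/tan(βl)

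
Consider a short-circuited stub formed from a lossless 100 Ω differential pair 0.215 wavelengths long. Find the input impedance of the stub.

βl = 2π × 0.215 = 77.4°
tan(βl) = 4.47
For a short-circuited stub, Z_in = jZ_0·tan(βl)

Z_in ≈ +j447 Ω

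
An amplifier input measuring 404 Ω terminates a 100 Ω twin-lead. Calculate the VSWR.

VSWR ≈ 4.04

For a purely resistive load, VSWR = R_L/Z_0 or Z_0/R_L (whichever > 1) = 404/100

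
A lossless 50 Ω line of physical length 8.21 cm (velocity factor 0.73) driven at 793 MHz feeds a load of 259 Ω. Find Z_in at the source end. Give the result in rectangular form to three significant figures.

Z_in ≈ 10.5 + j14.7 Ω

λ = v/f = 0.73·c / 793 MHz = 0.276 m
βl = 2π·l/λ = 2π × 0.297 = 107°
tan(βl) = tan(107°) = -3.27
Z_in = Z_0·(Z_L + jZ_0·tanβl)/(Z_0 + jZ_L·tanβl)
     = 50·(259 − j163)/(50 − j846)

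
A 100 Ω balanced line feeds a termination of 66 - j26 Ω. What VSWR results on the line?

VSWR ≈ 1.68

Γ = (Z_L − Z_0)/(Z_L + Z_0) = (-34 − j26)/(166 − j26)
|Γ| = 42.8/168 = 0.255
VSWR = (1 + |Γ|)/(1 − |Γ|) = 1.25/0.745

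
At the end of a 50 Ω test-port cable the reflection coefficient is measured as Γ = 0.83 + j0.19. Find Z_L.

Z_L ≈ 212 + j292 Ω

Z_L = Z_0·(1 + Γ)/(1 − Γ) = 50·(1.83 + j0.19)/(0.17 − j0.19)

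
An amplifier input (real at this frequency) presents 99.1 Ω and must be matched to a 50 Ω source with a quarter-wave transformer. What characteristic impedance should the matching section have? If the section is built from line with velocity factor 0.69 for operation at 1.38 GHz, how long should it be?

Z_qwt ≈ 70.4 Ω; length ≈ 3.75 cm

Z_qwt = √(Z_0·R_L) = √(50 × 99.1) = √4955
λ = 0.69·c/f = 0.15 m, so l = λ/4 = 0.0375 m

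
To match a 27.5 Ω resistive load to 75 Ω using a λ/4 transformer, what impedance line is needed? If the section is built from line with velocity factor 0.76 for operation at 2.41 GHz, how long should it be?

Z_qwt = √(Z_0·R_L) = √(75 × 27.5) = √2062
λ = 0.76·c/f = 0.0946 m, so l = λ/4 = 0.0237 m

Z_qwt ≈ 45.4 Ω; length ≈ 2.37 cm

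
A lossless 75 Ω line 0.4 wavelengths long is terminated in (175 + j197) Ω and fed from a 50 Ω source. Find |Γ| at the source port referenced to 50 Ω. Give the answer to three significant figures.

βl = 2π × 0.4 = 144°
tan(βl) = -0.727
Z_in = Z_0·(Z_L + jZ_0·tanβl)/(Z_0 + jZ_L·tanβl) = 23.6 + j62.8 Ω
Γ_s = (Z_in − Z_s)/(Z_in + Z_s) = (-26.4 + j62.8)/(73.6 + j62.8), |Γ_s| = 0.704

|Γ| ≈ 0.704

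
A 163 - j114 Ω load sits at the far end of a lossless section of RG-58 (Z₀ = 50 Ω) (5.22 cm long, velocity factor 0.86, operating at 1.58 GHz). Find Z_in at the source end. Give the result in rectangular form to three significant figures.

λ = v/f = 0.86·c / 1.58 GHz = 0.163 m
βl = 2π·l/λ = 2π × 0.32 = 115°
tan(βl) = tan(115°) = -2.14
Z_in = Z_0·(Z_L + jZ_0·tanβl)/(Z_0 + jZ_L·tanβl)
     = 50·(163 − j221)/(-194 − j348)

Z_in ≈ 14.3 + j31.3 Ω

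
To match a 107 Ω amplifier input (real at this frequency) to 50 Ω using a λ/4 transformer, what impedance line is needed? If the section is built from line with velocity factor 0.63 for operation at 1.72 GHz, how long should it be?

Z_qwt ≈ 73.1 Ω; length ≈ 2.75 cm

Z_qwt = √(Z_0·R_L) = √(50 × 107) = √5350
λ = 0.63·c/f = 0.11 m, so l = λ/4 = 0.0275 m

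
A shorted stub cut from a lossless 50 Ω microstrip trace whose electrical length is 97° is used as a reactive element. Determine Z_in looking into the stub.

tan(βl) = -8.14
For a shorted stub, Z_in = jZ_0·tan(βl)

Z_in ≈ −j407 Ω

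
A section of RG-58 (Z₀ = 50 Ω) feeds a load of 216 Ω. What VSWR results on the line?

Γ = (216 − 50)/(216 + 50) = 0.624
VSWR = (1 + 0.624)/(1 − 0.624)

VSWR ≈ 4.32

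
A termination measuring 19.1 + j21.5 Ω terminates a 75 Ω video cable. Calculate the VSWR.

VSWR ≈ 4.27

Γ = (Z_L − Z_0)/(Z_L + Z_0) = (-55.9 + j21.5)/(94.1 + j21.5)
|Γ| = 59.9/96.5 = 0.62
VSWR = (1 + |Γ|)/(1 − |Γ|) = 1.62/0.38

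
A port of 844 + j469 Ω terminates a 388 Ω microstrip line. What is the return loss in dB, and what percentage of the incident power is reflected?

Γ = (456 + j469)/(1232 + j469), |Γ| = 0.496
RL = −20·log₁₀(0.496) = 6.09 dB
P_refl/P_inc = |Γ|² = 0.246

RL ≈ 6.09 dB; 24.6% of incident power reflected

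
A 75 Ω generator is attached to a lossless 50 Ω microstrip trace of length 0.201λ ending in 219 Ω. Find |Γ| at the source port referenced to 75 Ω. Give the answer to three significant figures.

βl = 2π × 0.201 = 72.4°
tan(βl) = 3.14
Z_in = Z_0·(Z_L + jZ_0·tanβl)/(Z_0 + jZ_L·tanβl) = 12.5 − j15 Ω
Γ_s = (Z_in − Z_s)/(Z_in + Z_s) = (-62.5 − j15)/(87.5 − j15), |Γ_s| = 0.724

|Γ| ≈ 0.724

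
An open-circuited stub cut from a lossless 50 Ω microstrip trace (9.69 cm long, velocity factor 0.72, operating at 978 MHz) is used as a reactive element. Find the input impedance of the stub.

Z_in ≈ +j123 Ω

λ = v/f = 0.72·c / 978 MHz = 0.221 m
βl = 2π·l/λ = 2π × 0.439 = 158°
tan(βl) = -0.405
For an open-circuited stub, Z_in = −jZ_0·cot(βl) = −jZ_0/tan(βl)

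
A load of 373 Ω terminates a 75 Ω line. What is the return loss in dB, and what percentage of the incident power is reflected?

RL ≈ 3.54 dB; 44.2% of incident power reflected

Γ = (373 − 75)/(373 + 75) = 0.665
RL = −20·log₁₀(0.665) = 3.54 dB
P_refl/P_inc = |Γ|² = 0.442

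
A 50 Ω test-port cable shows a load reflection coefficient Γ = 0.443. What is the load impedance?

Z_L ≈ 130 Ω

Z_L = Z_0·(1 + Γ)/(1 − Γ) = 50·(1.44)/(0.557)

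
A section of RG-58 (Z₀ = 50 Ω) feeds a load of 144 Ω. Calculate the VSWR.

VSWR ≈ 2.88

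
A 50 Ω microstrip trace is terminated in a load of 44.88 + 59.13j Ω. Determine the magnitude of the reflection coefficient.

|Γ| ≈ 0.531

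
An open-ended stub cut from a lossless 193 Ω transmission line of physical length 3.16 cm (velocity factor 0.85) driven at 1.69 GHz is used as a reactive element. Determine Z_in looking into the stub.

Z_in ≈ −j50.3 Ω

λ = v/f = 0.85·c / 1.69 GHz = 0.151 m
βl = 2π·l/λ = 2π × 0.209 = 75.4°
tan(βl) = 3.84
For an open-ended stub, Z_in = −jZ_0·cot(βl) = −jZ_0/tan(βl)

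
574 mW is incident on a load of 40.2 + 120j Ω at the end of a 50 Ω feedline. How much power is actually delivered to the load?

|Γ| = |(-9.8 + j120)/(90.2 + j120)| = 0.802
|Γ|² = 0.643
P_refl = |Γ|²·P_inc = 369 mW, P_del = (1 − |Γ|²)·P_inc = 205 mW

P_delivered ≈ 205 mW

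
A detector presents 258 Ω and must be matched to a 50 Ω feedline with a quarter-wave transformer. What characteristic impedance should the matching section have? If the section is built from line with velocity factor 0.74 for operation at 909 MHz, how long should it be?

Z_qwt = √(Z_0·R_L) = √(50 × 258) = √12900
λ = 0.74·c/f = 0.244 m, so l = λ/4 = 0.0611 m

Z_qwt ≈ 114 Ω; length ≈ 6.11 cm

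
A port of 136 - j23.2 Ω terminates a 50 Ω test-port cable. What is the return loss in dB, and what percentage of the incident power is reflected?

RL ≈ 6.46 dB; 22.6% of incident power reflected

Γ = (86 − j23.2)/(186 − j23.2), |Γ| = 0.475
RL = −20·log₁₀(0.475) = 6.46 dB
P_refl/P_inc = |Γ|² = 0.226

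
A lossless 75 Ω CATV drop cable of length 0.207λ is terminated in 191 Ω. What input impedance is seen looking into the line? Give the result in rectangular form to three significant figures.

Z_in ≈ 31.3 − j17.4 Ω

βl = 2π × 0.207 = 74.5°
tan(βl) = tan(74.5°) = 3.61
Z_in = Z_0·(Z_L + jZ_0·tanβl)/(Z_0 + jZ_L·tanβl)
     = 75·(191 + j271)/(75 + j690)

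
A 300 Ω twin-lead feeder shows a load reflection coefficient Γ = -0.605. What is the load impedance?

Z_L = Z_0·(1 + Γ)/(1 − Γ) = 300·(0.395)/(1.6)

Z_L ≈ 73.8 Ω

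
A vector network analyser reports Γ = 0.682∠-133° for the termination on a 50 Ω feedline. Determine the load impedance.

Z_L = Z_0·(1 + Γ)/(1 − Γ) = 50·(0.535 − j0.499)/(1.47 + j0.499)

Z_L ≈ 11.2 − j20.8 Ω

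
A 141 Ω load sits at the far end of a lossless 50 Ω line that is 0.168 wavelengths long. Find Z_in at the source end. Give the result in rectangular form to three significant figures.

Z_in ≈ 22.5 − j23.8 Ω

βl = 2π × 0.168 = 60.5°
tan(βl) = tan(60.5°) = 1.77
Z_in = Z_0·(Z_L + jZ_0·tanβl)/(Z_0 + jZ_L·tanβl)
     = 50·(141 + j88.3)/(50 + j249)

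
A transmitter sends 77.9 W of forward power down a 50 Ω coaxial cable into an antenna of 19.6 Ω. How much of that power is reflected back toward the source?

P_reflected ≈ 14.9 W

Γ = (19.6 − 50)/(19.6 + 50) = -0.437
|Γ|² = 0.191
P_refl = |Γ|²·P_inc = 14.9 W, P_del = (1 − |Γ|²)·P_inc = 63 W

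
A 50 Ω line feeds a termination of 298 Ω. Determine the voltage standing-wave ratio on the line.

VSWR ≈ 5.96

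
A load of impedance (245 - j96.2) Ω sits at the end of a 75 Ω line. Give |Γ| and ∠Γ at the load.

Γ ≈ 0.585 ∠ -12.8°

Γ = (Z_L − Z_0)/(Z_L + Z_0) = (170 − j96.2)/(320 − j96.2)
|Γ| = 195/334 = 0.585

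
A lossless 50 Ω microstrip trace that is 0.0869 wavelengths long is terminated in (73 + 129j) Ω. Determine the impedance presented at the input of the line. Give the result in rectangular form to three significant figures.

βl = 2π × 0.0869 = 31.3°
tan(βl) = tan(31.3°) = 0.608
Z_in = Z_0·(Z_L + jZ_0·tanβl)/(Z_0 + jZ_L·tanβl)
     = 50·(73 + j159)/(-28.4 + j44.4)

Z_in ≈ 90.1 − j140 Ω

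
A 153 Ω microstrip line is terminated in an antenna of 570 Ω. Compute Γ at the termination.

Γ = 0.577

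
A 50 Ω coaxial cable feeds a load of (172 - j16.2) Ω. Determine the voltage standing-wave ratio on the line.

Γ = (Z_L − Z_0)/(Z_L + Z_0) = (122 − j16.2)/(222 − j16.2)
|Γ| = 123/223 = 0.553
VSWR = (1 + |Γ|)/(1 − |Γ|) = 1.55/0.447

VSWR ≈ 3.47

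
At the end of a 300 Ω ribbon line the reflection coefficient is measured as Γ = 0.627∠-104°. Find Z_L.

Z_L ≈ 107 − j215 Ω

Z_L = Z_0·(1 + Γ)/(1 − Γ) = 300·(0.848 − j0.608)/(1.15 + j0.608)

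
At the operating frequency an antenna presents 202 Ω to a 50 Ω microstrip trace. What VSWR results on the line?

VSWR ≈ 4.04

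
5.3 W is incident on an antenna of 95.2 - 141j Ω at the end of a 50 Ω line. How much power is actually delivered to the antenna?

P_delivered ≈ 2.46 W

|Γ| = |(45.2 − j141)/(145.2 − j141)| = 0.732
|Γ|² = 0.535
P_refl = |Γ|²·P_inc = 2.84 W, P_del = (1 − |Γ|²)·P_inc = 2.46 W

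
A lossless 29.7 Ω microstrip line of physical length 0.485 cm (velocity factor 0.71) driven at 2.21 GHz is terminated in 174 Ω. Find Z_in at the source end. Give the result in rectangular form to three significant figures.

Z_in ≈ 41.2 − j69.3 Ω

λ = v/f = 0.71·c / 2.21 GHz = 0.0964 m
βl = 2π·l/λ = 2π × 0.0503 = 18.1°
tan(βl) = tan(18.1°) = 0.327
Z_in = Z_0·(Z_L + jZ_0·tanβl)/(Z_0 + jZ_L·tanβl)
     = 29.7·(174 + j9.72)/(29.7 + j56.9)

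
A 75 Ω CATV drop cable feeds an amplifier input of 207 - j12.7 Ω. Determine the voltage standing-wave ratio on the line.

VSWR ≈ 2.77

Γ = (Z_L − Z_0)/(Z_L + Z_0) = (132 − j12.7)/(282 − j12.7)
|Γ| = 133/282 = 0.47
VSWR = (1 + |Γ|)/(1 − |Γ|) = 1.47/0.53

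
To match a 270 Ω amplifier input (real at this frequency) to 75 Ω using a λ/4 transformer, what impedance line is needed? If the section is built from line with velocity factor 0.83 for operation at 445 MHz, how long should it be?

Z_qwt ≈ 142 Ω; length ≈ 14 cm

Z_qwt = √(Z_0·R_L) = √(75 × 270) = √20250
λ = 0.83·c/f = 0.56 m, so l = λ/4 = 0.14 m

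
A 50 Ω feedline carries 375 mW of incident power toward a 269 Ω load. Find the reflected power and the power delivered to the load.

Γ = (269 − 50)/(269 + 50) = 0.687
|Γ|² = 0.471
P_refl = |Γ|²·P_inc = 177 mW, P_del = (1 − |Γ|²)·P_inc = 198 mW

P_reflected ≈ 177 mW; P_delivered ≈ 198 mW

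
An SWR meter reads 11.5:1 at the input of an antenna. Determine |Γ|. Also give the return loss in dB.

|Γ| = (S − 1)/(S + 1) = (11.5 − 1)/(11.5 + 1) = 10.5/12.5
RL = −20·log₁₀|Γ| = −20·log₁₀(0.84)

|Γ| ≈ 0.84; return loss ≈ 1.51 dB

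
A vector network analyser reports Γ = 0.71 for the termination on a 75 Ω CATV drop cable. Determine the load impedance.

Z_L ≈ 442 Ω

Z_L = Z_0·(1 + Γ)/(1 − Γ) = 75·(1.71)/(0.29)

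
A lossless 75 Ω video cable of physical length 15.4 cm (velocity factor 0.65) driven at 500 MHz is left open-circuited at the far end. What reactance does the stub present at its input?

X_in ≈ 96.5 Ω (inductive)

λ = v/f = 0.65·c / 500 MHz = 0.39 m
βl = 2π·l/λ = 2π × 0.395 = 142°
tan(βl) = -0.777
For an open-circuited stub, Z_in = −jZ_0·cot(βl) = −jZ_0/tan(βl)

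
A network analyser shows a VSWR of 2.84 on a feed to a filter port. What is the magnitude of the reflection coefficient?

|Γ| = (S − 1)/(S + 1) = (2.84 − 1)/(2.84 + 1) = 1.84/3.84

|Γ| ≈ 0.479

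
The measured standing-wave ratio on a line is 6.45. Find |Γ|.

|Γ| ≈ 0.732

|Γ| = (S − 1)/(S + 1) = (6.45 − 1)/(6.45 + 1) = 5.45/7.45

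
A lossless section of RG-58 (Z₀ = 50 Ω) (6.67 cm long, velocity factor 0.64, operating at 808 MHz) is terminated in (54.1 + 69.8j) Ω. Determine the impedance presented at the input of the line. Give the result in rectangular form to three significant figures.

Z_in ≈ 15.2 − j12.5 Ω

λ = v/f = 0.64·c / 808 MHz = 0.238 m
βl = 2π·l/λ = 2π × 0.281 = 101°
tan(βl) = tan(101°) = -5.12
Z_in = Z_0·(Z_L + jZ_0·tanβl)/(Z_0 + jZ_L·tanβl)
     = 50·(54.1 − j186)/(407 − j277)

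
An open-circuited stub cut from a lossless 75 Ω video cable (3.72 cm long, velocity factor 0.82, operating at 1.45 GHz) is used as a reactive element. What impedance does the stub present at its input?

Z_in ≈ −j14.7 Ω

λ = v/f = 0.82·c / 1.45 GHz = 0.17 m
βl = 2π·l/λ = 2π × 0.219 = 78.9°
tan(βl) = 5.11
For an open-circuited stub, Z_in = −jZ_0·cot(βl) = −jZ_0/tan(βl)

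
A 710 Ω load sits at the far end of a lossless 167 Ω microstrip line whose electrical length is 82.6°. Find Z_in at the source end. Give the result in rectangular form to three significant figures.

tan(βl) = tan(82.6°) = 7.7
Z_in = Z_0·(Z_L + jZ_0·tanβl)/(Z_0 + jZ_L·tanβl)
     = 167·(710 + j1290)/(167 + j5470)

Z_in ≈ 39.9 − j20.5 Ω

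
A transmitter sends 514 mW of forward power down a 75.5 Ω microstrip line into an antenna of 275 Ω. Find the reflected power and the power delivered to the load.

Γ = (275 − 75.5)/(275 + 75.5) = 0.569
|Γ|² = 0.324
P_refl = |Γ|²·P_inc = 167 mW, P_del = (1 − |Γ|²)·P_inc = 347 mW

P_reflected ≈ 167 mW; P_delivered ≈ 347 mW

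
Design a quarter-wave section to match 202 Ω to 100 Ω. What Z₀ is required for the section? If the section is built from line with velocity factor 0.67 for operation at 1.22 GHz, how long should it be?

Z_qwt ≈ 142 Ω; length ≈ 4.12 cm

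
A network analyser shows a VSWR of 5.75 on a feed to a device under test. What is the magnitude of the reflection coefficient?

|Γ| = (S − 1)/(S + 1) = (5.75 − 1)/(5.75 + 1) = 4.75/6.75

|Γ| ≈ 0.704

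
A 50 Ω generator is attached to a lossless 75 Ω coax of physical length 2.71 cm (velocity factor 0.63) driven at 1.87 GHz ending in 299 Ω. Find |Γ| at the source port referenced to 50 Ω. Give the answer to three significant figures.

λ = v/f = 0.63·c / 1.87 GHz = 0.101 m
βl = 2π·l/λ = 2π × 0.268 = 96.5°
tan(βl) = -8.74
Z_in = Z_0·(Z_L + jZ_0·tanβl)/(Z_0 + jZ_L·tanβl) = 19 + j8.04 Ω
Γ_s = (Z_in − Z_s)/(Z_in + Z_s) = (-31 + j8.04)/(69 + j8.04), |Γ_s| = 0.46

|Γ| ≈ 0.46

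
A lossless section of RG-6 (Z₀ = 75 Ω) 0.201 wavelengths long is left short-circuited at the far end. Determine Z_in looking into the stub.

Z_in ≈ +j236 Ω

βl = 2π × 0.201 = 72.4°
tan(βl) = 3.14
For a short-circuited stub, Z_in = jZ_0·tan(βl)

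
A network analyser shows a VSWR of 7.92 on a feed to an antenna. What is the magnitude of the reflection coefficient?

|Γ| ≈ 0.776

|Γ| = (S − 1)/(S + 1) = (7.92 − 1)/(7.92 + 1) = 6.92/8.92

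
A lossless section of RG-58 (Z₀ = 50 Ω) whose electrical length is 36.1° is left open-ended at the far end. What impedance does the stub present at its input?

tan(βl) = 0.729
For an open-ended stub, Z_in = −jZ_0·cot(βl) = −jZ_0/tan(βl)

Z_in ≈ −j68.6 Ω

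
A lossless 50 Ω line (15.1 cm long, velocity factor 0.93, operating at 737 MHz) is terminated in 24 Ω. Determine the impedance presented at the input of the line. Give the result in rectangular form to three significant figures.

Z_in ≈ 32.9 − j25.2 Ω

λ = v/f = 0.93·c / 737 MHz = 0.379 m
βl = 2π·l/λ = 2π × 0.399 = 144°
tan(βl) = tan(144°) = -0.737
Z_in = Z_0·(Z_L + jZ_0·tanβl)/(Z_0 + jZ_L·tanβl)
     = 50·(24 − j36.9)/(50 − j17.7)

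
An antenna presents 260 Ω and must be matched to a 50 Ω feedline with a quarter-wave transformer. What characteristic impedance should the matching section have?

Z_qwt = √(Z_0·R_L) = √(50 × 260) = √13000

Z_qwt ≈ 114 Ω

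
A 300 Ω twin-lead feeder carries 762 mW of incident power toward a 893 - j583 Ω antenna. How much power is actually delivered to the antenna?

P_delivered ≈ 463 mW

|Γ| = |(593 − j583)/(1193 − j583)| = 0.626
|Γ|² = 0.392
P_refl = |Γ|²·P_inc = 299 mW, P_del = (1 − |Γ|²)·P_inc = 463 mW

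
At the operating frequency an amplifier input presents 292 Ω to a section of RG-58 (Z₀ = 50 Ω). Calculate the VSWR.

VSWR ≈ 5.84

For a purely resistive load, VSWR = R_L/Z_0 or Z_0/R_L (whichever > 1) = 292/50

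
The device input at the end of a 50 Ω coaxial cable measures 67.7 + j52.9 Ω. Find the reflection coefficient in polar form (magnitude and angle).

Γ = (Z_L − Z_0)/(Z_L + Z_0) = (17.7 + j52.9)/(117.7 + j52.9)
|Γ| = 55.8/129 = 0.432

Γ ≈ 0.432 ∠ 47.3°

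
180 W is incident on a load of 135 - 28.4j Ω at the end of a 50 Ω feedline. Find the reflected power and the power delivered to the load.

P_reflected ≈ 41.3 W; P_delivered ≈ 139 W

|Γ| = |(85 − j28.4)/(185 − j28.4)| = 0.479
|Γ|² = 0.229
P_refl = |Γ|²·P_inc = 41.3 W, P_del = (1 − |Γ|²)·P_inc = 139 W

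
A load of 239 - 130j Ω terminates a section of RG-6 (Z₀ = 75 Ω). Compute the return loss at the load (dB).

Γ = (164 − j130)/(314 − j130), |Γ| = 0.616
RL = −20·log₁₀|Γ| = −20·log₁₀(0.616)

RL ≈ 4.21 dB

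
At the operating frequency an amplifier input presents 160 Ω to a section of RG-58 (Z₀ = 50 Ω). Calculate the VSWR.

VSWR ≈ 3.2

For a purely resistive load, VSWR = R_L/Z_0 or Z_0/R_L (whichever > 1) = 160/50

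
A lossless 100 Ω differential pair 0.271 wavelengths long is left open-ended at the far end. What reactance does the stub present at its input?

βl = 2π × 0.271 = 97.6°
tan(βl) = -7.53
For an open-ended stub, Z_in = −jZ_0·cot(βl) = −jZ_0/tan(βl)

X_in ≈ 13.3 Ω (inductive)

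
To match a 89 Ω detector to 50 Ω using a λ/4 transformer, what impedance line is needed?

Z_qwt = √(Z_0·R_L) = √(50 × 89) = √4450

Z_qwt ≈ 66.7 Ω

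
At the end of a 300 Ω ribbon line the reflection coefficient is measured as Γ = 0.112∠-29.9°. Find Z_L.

Z_L = Z_0·(1 + Γ)/(1 − Γ) = 300·(1.1 − j0.0558)/(0.903 + j0.0558)

Z_L ≈ 362 − j40.9 Ω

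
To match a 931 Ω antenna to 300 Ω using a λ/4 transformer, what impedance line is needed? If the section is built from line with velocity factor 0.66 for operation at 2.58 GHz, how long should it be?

Z_qwt ≈ 528 Ω; length ≈ 1.92 cm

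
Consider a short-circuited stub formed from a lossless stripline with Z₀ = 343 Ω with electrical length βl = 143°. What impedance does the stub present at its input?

Z_in ≈ −j258 Ω

tan(βl) = -0.754
For a short-circuited stub, Z_in = jZ_0·tan(βl)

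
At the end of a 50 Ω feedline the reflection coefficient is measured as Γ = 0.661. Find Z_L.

Z_L ≈ 245 Ω

Z_L = Z_0·(1 + Γ)/(1 − Γ) = 50·(1.66)/(0.339)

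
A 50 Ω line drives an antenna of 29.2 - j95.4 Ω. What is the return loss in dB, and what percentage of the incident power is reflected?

Γ = (-20.8 − j95.4)/(79.2 − j95.4), |Γ| = 0.787
RL = −20·log₁₀(0.787) = 2.08 dB
P_refl/P_inc = |Γ|² = 0.62

RL ≈ 2.08 dB; 62% of incident power reflected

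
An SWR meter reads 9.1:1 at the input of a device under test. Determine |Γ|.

|Γ| ≈ 0.802

|Γ| = (S − 1)/(S + 1) = (9.1 − 1)/(9.1 + 1) = 8.1/10.1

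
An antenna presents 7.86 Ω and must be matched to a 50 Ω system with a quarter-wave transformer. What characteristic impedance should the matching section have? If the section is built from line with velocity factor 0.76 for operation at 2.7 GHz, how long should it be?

Z_qwt ≈ 19.8 Ω; length ≈ 2.11 cm

Z_qwt = √(Z_0·R_L) = √(50 × 7.86) = √393
λ = 0.76·c/f = 0.0844 m, so l = λ/4 = 0.0211 m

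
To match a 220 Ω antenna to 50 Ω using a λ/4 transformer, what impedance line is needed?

Z_qwt = √(Z_0·R_L) = √(50 × 220) = √11000

Z_qwt ≈ 105 Ω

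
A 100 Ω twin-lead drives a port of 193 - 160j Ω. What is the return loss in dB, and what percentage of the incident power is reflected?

Γ = (93 − j160)/(293 − j160), |Γ| = 0.554
RL = −20·log₁₀(0.554) = 5.12 dB
P_refl/P_inc = |Γ|² = 0.307

RL ≈ 5.12 dB; 30.7% of incident power reflected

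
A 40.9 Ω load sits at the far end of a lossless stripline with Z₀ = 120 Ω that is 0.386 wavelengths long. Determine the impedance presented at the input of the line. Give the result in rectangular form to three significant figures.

βl = 2π × 0.386 = 139°
tan(βl) = tan(139°) = -0.871
Z_in = Z_0·(Z_L + jZ_0·tanβl)/(Z_0 + jZ_L·tanβl)
     = 120·(40.9 − j104)/(120 − j35.6)

Z_in ≈ 66.1 − j84.9 Ω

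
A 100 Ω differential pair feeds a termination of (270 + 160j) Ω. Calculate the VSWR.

Γ = (Z_L − Z_0)/(Z_L + Z_0) = (170 + j160)/(370 + j160)
|Γ| = 233/403 = 0.579
VSWR = (1 + |Γ|)/(1 − |Γ|) = 1.58/0.421

VSWR ≈ 3.75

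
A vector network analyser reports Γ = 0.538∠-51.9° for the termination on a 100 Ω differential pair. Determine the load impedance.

Z_L = Z_0·(1 + Γ)/(1 − Γ) = 100·(1.33 − j0.423)/(0.668 + j0.423)

Z_L ≈ 114 − j135 Ω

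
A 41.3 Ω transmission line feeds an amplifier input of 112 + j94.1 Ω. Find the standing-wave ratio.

VSWR ≈ 4.79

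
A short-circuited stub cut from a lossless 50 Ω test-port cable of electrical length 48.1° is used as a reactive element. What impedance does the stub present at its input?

Z_in ≈ +j55.7 Ω

tan(βl) = 1.11
For a short-circuited stub, Z_in = jZ_0·tan(βl)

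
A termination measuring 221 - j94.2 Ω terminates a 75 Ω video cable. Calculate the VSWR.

Γ = (Z_L − Z_0)/(Z_L + Z_0) = (146 − j94.2)/(296 − j94.2)
|Γ| = 174/311 = 0.559
VSWR = (1 + |Γ|)/(1 − |Γ|) = 1.56/0.441

VSWR ≈ 3.54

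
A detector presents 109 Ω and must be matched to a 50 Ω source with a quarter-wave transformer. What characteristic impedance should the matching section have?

Z_qwt = √(Z_0·R_L) = √(50 × 109) = √5450

Z_qwt ≈ 73.8 Ω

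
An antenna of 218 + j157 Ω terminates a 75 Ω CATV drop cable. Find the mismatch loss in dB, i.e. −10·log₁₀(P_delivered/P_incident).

Γ = (143 + j157)/(293 + j157), |Γ| = 0.639
|Γ|² = 0.408, so P_del/P_inc = 1 − |Γ|² = 0.592
ML = −10·log₁₀(1 − |Γ|²)

mismatch loss ≈ 2.28 dB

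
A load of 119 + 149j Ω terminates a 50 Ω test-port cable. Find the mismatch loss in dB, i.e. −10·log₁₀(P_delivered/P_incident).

mismatch loss ≈ 3.29 dB

Γ = (69 + j149)/(169 + j149), |Γ| = 0.729
|Γ|² = 0.531, so P_del/P_inc = 1 − |Γ|² = 0.469
ML = −10·log₁₀(1 − |Γ|²)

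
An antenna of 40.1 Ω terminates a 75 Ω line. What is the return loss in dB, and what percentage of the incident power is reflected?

RL ≈ 10.4 dB; 9.19% of incident power reflected

Γ = (40.1 − 75)/(40.1 + 75) = -0.303
RL = −20·log₁₀(0.303) = 10.4 dB
P_refl/P_inc = |Γ|² = 0.0919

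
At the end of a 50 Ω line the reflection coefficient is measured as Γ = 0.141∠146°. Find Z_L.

Z_L ≈ 39.1 + j6.29 Ω

Z_L = Z_0·(1 + Γ)/(1 − Γ) = 50·(0.883 + j0.0788)/(1.12 − j0.0788)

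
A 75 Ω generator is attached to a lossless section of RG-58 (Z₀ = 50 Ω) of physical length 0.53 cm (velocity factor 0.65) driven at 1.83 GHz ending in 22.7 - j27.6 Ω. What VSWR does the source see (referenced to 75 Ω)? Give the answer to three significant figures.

VSWR ≈ 4.33

λ = v/f = 0.65·c / 1.83 GHz = 0.107 m
βl = 2π·l/λ = 2π × 0.0497 = 17.9°
tan(βl) = 0.323
Z_in = Z_0·(Z_L + jZ_0·tanβl)/(Z_0 + jZ_L·tanβl) = 17.8 − j11.9 Ω
Γ_s = (Z_in − Z_s)/(Z_in + Z_s) = (-57.2 − j11.9)/(92.8 − j11.9), |Γ_s| = 0.625
VSWR = (1 + |Γ_s|)/(1 − |Γ_s|)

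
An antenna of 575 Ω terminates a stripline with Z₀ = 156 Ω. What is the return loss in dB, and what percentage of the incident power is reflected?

RL ≈ 4.83 dB; 32.9% of incident power reflected

Γ = (575 − 156)/(575 + 156) = 0.573
RL = −20·log₁₀(0.573) = 4.83 dB
P_refl/P_inc = |Γ|² = 0.329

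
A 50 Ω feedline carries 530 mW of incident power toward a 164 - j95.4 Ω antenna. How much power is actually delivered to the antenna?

P_delivered ≈ 317 mW

|Γ| = |(114 − j95.4)/(214 − j95.4)| = 0.634
|Γ|² = 0.403
P_refl = |Γ|²·P_inc = 213 mW, P_del = (1 − |Γ|²)·P_inc = 317 mW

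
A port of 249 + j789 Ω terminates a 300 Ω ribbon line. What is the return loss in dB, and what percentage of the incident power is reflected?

Γ = (-51 + j789)/(549 + j789), |Γ| = 0.823
RL = −20·log₁₀(0.823) = 1.7 dB
P_refl/P_inc = |Γ|² = 0.677

RL ≈ 1.7 dB; 67.7% of incident power reflected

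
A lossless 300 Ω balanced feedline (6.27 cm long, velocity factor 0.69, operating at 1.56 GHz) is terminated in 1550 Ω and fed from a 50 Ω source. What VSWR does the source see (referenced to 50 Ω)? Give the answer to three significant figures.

λ = v/f = 0.69·c / 1.56 GHz = 0.133 m
βl = 2π·l/λ = 2π × 0.473 = 170°
tan(βl) = -0.174
Z_in = Z_0·(Z_L + jZ_0·tanβl)/(Z_0 + jZ_L·tanβl) = 882 + j742 Ω
Γ_s = (Z_in − Z_s)/(Z_in + Z_s) = (832 + j742)/(932 + j742), |Γ_s| = 0.936
VSWR = (1 + |Γ_s|)/(1 − |Γ_s|)

VSWR ≈ 30.1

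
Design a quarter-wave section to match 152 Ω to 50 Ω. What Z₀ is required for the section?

Z_qwt = √(Z_0·R_L) = √(50 × 152) = √7600

Z_qwt ≈ 87.2 Ω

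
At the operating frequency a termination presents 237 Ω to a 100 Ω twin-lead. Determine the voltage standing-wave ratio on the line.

VSWR ≈ 2.37

Γ = (237 − 100)/(237 + 100) = 0.407
VSWR = (1 + 0.407)/(1 − 0.407)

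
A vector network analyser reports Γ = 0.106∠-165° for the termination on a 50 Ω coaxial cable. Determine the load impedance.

Z_L = Z_0·(1 + Γ)/(1 − Γ) = 50·(0.898 − j0.0274)/(1.1 + j0.0274)

Z_L ≈ 40.7 − j2.26 Ω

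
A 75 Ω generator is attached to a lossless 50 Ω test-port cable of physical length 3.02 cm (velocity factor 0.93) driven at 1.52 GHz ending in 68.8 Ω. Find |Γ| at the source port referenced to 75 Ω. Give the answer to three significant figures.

|Γ| ≈ 0.304

λ = v/f = 0.93·c / 1.52 GHz = 0.184 m
βl = 2π·l/λ = 2π × 0.165 = 59.2°
tan(βl) = 1.68
Z_in = Z_0·(Z_L + jZ_0·tanβl)/(Z_0 + jZ_L·tanβl) = 41.5 − j11.8 Ω
Γ_s = (Z_in − Z_s)/(Z_in + Z_s) = (-33.5 − j11.8)/(116 − j11.8), |Γ_s| = 0.304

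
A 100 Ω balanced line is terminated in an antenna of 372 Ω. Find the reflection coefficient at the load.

Γ = (Z_L − Z_0)/(Z_L + Z_0) = (372 − 100)/(372 + 100) = 272/472

Γ = 0.576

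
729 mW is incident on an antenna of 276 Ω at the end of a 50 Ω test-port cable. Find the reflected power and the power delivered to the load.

P_reflected ≈ 350 mW; P_delivered ≈ 379 mW

Γ = (276 − 50)/(276 + 50) = 0.693
|Γ|² = 0.481
P_refl = |Γ|²·P_inc = 350 mW, P_del = (1 − |Γ|²)·P_inc = 379 mW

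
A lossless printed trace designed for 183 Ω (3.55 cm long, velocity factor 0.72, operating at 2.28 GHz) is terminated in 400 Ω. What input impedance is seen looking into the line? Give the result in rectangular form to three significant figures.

Z_in ≈ 138 + j119 Ω

λ = v/f = 0.72·c / 2.28 GHz = 0.0947 m
βl = 2π·l/λ = 2π × 0.375 = 135°
tan(βl) = tan(135°) = -1
Z_in = Z_0·(Z_L + jZ_0·tanβl)/(Z_0 + jZ_L·tanβl)
     = 183·(400 − j184)/(183 − j401)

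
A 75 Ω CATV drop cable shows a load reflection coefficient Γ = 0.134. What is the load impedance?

Z_L ≈ 98.2 Ω

Z_L = Z_0·(1 + Γ)/(1 − Γ) = 75·(1.13)/(0.866)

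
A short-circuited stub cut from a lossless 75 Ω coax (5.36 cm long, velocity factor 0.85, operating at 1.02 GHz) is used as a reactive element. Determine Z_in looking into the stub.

Z_in ≈ +j330 Ω

λ = v/f = 0.85·c / 1.02 GHz = 0.25 m
βl = 2π·l/λ = 2π × 0.214 = 77.2°
tan(βl) = 4.4
For a short-circuited stub, Z_in = jZ_0·tan(βl)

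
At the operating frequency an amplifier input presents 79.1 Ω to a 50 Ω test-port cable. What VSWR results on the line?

Γ = (79.1 − 50)/(79.1 + 50) = 0.225
VSWR = (1 + 0.225)/(1 − 0.225)

VSWR ≈ 1.58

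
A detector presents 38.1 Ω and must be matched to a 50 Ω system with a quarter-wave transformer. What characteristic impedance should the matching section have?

Z_qwt = √(Z_0·R_L) = √(50 × 38.1) = √1905

Z_qwt ≈ 43.6 Ω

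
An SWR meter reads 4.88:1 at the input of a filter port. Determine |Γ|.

|Γ| ≈ 0.66

|Γ| = (S − 1)/(S + 1) = (4.88 − 1)/(4.88 + 1) = 3.88/5.88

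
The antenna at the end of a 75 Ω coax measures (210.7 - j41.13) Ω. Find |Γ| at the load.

|Γ| ≈ 0.491

Γ = (Z_L − Z_0)/(Z_L + Z_0) = (135.7 − j41.13)/(285.7 − j41.13)
|Γ| = 142/289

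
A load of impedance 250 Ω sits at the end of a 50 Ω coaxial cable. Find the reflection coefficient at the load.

Γ = 0.667

Γ = (Z_L − Z_0)/(Z_L + Z_0) = (250 − 50)/(250 + 50) = 200/300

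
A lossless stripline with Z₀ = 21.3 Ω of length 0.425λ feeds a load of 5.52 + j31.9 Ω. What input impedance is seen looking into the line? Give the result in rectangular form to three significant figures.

βl = 2π × 0.425 = 153°
tan(βl) = tan(153°) = -0.51
Z_in = Z_0·(Z_L + jZ_0·tanβl)/(Z_0 + jZ_L·tanβl)
     = 21.3·(5.52 + j21)/(37.6 − j2.81)

Z_in ≈ 2.22 + j12.1 Ω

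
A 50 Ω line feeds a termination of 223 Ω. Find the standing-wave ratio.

VSWR ≈ 4.46

Γ = (223 − 50)/(223 + 50) = 0.634
VSWR = (1 + 0.634)/(1 − 0.634)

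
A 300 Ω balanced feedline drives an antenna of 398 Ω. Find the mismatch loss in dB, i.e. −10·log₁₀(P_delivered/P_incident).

Γ = (398 − 300)/(398 + 300) = 0.14
|Γ|² = 0.0197, so P_del/P_inc = 1 − |Γ|² = 0.98
ML = −10·log₁₀(1 − |Γ|²)

mismatch loss ≈ 0.0865 dB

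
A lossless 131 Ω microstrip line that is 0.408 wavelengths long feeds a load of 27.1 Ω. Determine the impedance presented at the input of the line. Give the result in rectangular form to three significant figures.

βl = 2π × 0.408 = 147°
tan(βl) = tan(147°) = -0.652
Z_in = Z_0·(Z_L + jZ_0·tanβl)/(Z_0 + jZ_L·tanβl)
     = 131·(27.1 − j85.5)/(131 − j17.7)

Z_in ≈ 37.9 − j80.3 Ω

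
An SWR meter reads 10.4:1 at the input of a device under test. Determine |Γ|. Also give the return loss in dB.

|Γ| ≈ 0.825; return loss ≈ 1.68 dB

|Γ| = (S − 1)/(S + 1) = (10.4 − 1)/(10.4 + 1) = 9.4/11.4
RL = −20·log₁₀|Γ| = −20·log₁₀(0.825)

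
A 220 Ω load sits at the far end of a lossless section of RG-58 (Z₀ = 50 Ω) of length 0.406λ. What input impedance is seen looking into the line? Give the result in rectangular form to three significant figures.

Z_in ≈ 32.9 + j63.4 Ω

βl = 2π × 0.406 = 146°
tan(βl) = tan(146°) = -0.67
Z_in = Z_0·(Z_L + jZ_0·tanβl)/(Z_0 + jZ_L·tanβl)
     = 50·(220 − j33.5)/(50 − j147)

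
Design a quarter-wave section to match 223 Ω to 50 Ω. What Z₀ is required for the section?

Z_qwt ≈ 106 Ω

Z_qwt = √(Z_0·R_L) = √(50 × 223) = √11150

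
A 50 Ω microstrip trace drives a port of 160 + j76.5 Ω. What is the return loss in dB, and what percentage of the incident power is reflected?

RL ≈ 4.44 dB; 35.9% of incident power reflected

Γ = (110 + j76.5)/(210 + j76.5), |Γ| = 0.599
RL = −20·log₁₀(0.599) = 4.44 dB
P_refl/P_inc = |Γ|² = 0.359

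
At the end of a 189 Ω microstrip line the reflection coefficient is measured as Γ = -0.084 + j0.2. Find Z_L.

Z_L ≈ 148 + j62.2 Ω

Z_L = Z_0·(1 + Γ)/(1 − Γ) = 189·(0.916 + j0.2)/(1.08 − j0.2)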